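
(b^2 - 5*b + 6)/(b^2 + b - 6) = (b - 3)/(b + 3)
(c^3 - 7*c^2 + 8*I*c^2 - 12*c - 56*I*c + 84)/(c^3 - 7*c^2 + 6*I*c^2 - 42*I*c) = (c + 2*I)/c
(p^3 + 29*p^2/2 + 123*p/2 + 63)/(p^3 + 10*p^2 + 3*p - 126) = (p + 3/2)/(p - 3)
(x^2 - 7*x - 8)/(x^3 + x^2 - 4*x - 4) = (x - 8)/(x^2 - 4)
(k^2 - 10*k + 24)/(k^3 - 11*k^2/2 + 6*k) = 2*(k - 6)/(k*(2*k - 3))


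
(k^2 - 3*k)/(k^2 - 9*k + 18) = k/(k - 6)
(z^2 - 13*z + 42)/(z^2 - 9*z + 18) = (z - 7)/(z - 3)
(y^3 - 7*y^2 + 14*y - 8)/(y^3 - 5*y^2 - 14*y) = (-y^3 + 7*y^2 - 14*y + 8)/(y*(-y^2 + 5*y + 14))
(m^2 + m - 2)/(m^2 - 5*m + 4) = (m + 2)/(m - 4)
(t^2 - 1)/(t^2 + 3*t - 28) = (t^2 - 1)/(t^2 + 3*t - 28)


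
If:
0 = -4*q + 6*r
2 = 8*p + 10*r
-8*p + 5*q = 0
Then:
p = 3/28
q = 6/35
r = 4/35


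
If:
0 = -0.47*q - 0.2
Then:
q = -0.43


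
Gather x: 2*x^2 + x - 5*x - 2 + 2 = 2*x^2 - 4*x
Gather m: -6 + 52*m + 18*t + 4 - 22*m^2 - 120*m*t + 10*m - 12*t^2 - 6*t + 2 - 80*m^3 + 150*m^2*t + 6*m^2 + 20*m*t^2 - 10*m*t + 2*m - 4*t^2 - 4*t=-80*m^3 + m^2*(150*t - 16) + m*(20*t^2 - 130*t + 64) - 16*t^2 + 8*t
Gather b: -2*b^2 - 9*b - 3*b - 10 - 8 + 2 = -2*b^2 - 12*b - 16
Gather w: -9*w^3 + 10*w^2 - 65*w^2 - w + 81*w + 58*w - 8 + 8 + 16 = -9*w^3 - 55*w^2 + 138*w + 16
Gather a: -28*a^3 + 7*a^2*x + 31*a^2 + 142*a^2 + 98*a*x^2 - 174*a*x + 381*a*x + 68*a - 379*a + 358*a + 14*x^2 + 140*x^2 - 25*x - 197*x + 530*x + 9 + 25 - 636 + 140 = -28*a^3 + a^2*(7*x + 173) + a*(98*x^2 + 207*x + 47) + 154*x^2 + 308*x - 462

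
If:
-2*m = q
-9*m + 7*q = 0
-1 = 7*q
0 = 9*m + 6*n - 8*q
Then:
No Solution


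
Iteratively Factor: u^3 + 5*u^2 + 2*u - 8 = (u - 1)*(u^2 + 6*u + 8) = (u - 1)*(u + 2)*(u + 4)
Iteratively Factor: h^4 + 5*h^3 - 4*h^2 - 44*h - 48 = (h - 3)*(h^3 + 8*h^2 + 20*h + 16) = (h - 3)*(h + 2)*(h^2 + 6*h + 8) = (h - 3)*(h + 2)*(h + 4)*(h + 2)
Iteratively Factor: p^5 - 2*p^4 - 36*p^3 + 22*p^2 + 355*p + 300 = (p - 5)*(p^4 + 3*p^3 - 21*p^2 - 83*p - 60) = (p - 5)^2*(p^3 + 8*p^2 + 19*p + 12) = (p - 5)^2*(p + 4)*(p^2 + 4*p + 3) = (p - 5)^2*(p + 3)*(p + 4)*(p + 1)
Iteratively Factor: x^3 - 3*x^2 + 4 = (x - 2)*(x^2 - x - 2) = (x - 2)*(x + 1)*(x - 2)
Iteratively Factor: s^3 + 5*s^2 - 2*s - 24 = (s + 4)*(s^2 + s - 6) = (s + 3)*(s + 4)*(s - 2)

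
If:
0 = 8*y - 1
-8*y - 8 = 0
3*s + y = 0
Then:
No Solution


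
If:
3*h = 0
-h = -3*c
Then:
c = 0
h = 0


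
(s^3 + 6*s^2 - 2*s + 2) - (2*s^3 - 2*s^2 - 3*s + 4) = -s^3 + 8*s^2 + s - 2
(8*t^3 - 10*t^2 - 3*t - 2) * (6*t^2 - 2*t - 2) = 48*t^5 - 76*t^4 - 14*t^3 + 14*t^2 + 10*t + 4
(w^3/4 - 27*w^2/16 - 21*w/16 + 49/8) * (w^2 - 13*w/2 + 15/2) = w^5/4 - 53*w^4/16 + 369*w^3/32 + 2*w^2 - 1589*w/32 + 735/16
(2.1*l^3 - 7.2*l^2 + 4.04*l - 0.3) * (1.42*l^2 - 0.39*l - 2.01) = 2.982*l^5 - 11.043*l^4 + 4.3238*l^3 + 12.4704*l^2 - 8.0034*l + 0.603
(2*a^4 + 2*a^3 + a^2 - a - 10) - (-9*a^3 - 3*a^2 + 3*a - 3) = 2*a^4 + 11*a^3 + 4*a^2 - 4*a - 7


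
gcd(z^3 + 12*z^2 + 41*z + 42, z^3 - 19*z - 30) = z^2 + 5*z + 6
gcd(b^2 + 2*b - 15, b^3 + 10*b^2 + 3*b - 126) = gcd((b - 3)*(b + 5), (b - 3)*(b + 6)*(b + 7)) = b - 3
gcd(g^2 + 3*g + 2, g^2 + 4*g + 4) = g + 2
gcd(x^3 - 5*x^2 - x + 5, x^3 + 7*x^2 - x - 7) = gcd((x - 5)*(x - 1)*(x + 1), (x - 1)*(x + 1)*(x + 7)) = x^2 - 1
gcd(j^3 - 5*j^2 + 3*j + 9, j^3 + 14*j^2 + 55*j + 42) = j + 1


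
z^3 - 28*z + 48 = (z - 4)*(z - 2)*(z + 6)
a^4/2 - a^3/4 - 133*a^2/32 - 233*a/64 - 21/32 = (a/2 + 1)*(a - 7/2)*(a + 1/4)*(a + 3/4)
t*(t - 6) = t^2 - 6*t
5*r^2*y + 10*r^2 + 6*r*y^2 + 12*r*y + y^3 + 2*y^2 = (r + y)*(5*r + y)*(y + 2)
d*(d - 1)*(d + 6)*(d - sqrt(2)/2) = d^4 - sqrt(2)*d^3/2 + 5*d^3 - 6*d^2 - 5*sqrt(2)*d^2/2 + 3*sqrt(2)*d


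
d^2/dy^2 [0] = 0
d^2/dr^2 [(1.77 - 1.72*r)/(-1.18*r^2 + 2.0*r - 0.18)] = ((11.0572 - 12.1776*r)*(1.18*r^2 - 2.0*r + 0.18) + (1.72*r - 1.77)*(2.36*r - 2.0)*(4.72*r - 4.0))/(1.18*r^2 - 2.0*r + 0.18)^3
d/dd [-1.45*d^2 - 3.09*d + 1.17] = -2.9*d - 3.09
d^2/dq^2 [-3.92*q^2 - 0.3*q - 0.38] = -7.84000000000000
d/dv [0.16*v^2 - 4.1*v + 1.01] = 0.32*v - 4.1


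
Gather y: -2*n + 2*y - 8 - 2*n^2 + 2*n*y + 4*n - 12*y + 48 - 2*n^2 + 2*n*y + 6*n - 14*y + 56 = -4*n^2 + 8*n + y*(4*n - 24) + 96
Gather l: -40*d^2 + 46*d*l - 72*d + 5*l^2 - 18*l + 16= -40*d^2 - 72*d + 5*l^2 + l*(46*d - 18) + 16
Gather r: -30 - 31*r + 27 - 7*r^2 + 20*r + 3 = -7*r^2 - 11*r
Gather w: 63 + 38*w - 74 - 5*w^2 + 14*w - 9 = -5*w^2 + 52*w - 20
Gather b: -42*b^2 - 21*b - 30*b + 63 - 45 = -42*b^2 - 51*b + 18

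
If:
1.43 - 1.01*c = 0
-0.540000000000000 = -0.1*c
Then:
No Solution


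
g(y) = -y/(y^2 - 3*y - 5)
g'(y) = -y*(3 - 2*y)/(y^2 - 3*y - 5)^2 - 1/(y^2 - 3*y - 5)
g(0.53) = 0.08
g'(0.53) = 0.13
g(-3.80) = 0.18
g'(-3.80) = 0.04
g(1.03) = 0.15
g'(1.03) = 0.12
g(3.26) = 0.79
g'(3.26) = 0.91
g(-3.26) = 0.21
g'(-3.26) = 0.07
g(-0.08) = -0.02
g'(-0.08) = 0.22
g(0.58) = 0.09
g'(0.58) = 0.13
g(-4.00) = 0.17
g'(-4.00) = 0.04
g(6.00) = -0.46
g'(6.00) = 0.24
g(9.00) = -0.18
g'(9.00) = 0.04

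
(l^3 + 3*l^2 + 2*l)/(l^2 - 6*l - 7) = l*(l + 2)/(l - 7)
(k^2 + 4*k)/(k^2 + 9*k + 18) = k*(k + 4)/(k^2 + 9*k + 18)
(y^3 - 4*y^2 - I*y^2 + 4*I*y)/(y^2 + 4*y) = (y^2 - 4*y - I*y + 4*I)/(y + 4)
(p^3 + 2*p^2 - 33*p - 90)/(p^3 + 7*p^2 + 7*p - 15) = (p - 6)/(p - 1)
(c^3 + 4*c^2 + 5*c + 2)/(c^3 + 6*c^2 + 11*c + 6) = (c + 1)/(c + 3)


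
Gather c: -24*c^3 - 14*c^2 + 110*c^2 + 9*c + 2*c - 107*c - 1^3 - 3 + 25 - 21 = -24*c^3 + 96*c^2 - 96*c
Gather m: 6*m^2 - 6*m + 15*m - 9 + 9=6*m^2 + 9*m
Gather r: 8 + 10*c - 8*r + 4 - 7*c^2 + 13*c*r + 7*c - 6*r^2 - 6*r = -7*c^2 + 17*c - 6*r^2 + r*(13*c - 14) + 12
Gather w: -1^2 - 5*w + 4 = 3 - 5*w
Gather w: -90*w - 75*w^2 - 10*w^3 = -10*w^3 - 75*w^2 - 90*w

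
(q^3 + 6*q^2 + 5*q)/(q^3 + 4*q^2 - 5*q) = (q + 1)/(q - 1)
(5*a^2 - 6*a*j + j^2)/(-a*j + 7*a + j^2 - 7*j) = (-5*a + j)/(j - 7)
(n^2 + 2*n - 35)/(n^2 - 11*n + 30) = (n + 7)/(n - 6)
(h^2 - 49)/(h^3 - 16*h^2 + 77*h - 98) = (h + 7)/(h^2 - 9*h + 14)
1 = 1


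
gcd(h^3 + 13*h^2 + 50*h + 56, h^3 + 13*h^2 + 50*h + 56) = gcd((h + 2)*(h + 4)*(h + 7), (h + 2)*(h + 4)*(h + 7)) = h^3 + 13*h^2 + 50*h + 56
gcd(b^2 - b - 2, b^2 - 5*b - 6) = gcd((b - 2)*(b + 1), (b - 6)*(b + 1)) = b + 1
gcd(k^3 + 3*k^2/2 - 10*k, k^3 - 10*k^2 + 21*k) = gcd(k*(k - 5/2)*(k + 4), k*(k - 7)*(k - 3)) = k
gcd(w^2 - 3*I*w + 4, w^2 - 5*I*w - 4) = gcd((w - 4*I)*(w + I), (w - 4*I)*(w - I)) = w - 4*I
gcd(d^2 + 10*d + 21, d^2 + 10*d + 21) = d^2 + 10*d + 21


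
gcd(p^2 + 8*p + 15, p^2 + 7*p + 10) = p + 5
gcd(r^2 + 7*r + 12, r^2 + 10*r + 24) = r + 4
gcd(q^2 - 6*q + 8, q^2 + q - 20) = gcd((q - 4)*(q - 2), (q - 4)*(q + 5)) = q - 4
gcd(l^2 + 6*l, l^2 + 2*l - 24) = l + 6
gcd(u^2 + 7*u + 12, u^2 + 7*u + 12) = u^2 + 7*u + 12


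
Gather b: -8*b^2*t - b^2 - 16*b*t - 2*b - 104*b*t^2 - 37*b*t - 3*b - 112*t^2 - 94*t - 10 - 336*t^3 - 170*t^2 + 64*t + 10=b^2*(-8*t - 1) + b*(-104*t^2 - 53*t - 5) - 336*t^3 - 282*t^2 - 30*t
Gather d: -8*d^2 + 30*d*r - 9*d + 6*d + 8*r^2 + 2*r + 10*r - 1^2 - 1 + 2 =-8*d^2 + d*(30*r - 3) + 8*r^2 + 12*r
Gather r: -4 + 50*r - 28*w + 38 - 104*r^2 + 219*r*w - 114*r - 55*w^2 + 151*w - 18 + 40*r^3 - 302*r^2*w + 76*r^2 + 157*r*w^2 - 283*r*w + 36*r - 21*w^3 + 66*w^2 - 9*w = 40*r^3 + r^2*(-302*w - 28) + r*(157*w^2 - 64*w - 28) - 21*w^3 + 11*w^2 + 114*w + 16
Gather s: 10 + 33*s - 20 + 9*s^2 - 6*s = 9*s^2 + 27*s - 10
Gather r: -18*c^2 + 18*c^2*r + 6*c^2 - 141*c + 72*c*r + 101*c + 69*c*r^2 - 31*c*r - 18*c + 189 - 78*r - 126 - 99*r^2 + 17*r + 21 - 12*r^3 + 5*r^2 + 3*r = -12*c^2 - 58*c - 12*r^3 + r^2*(69*c - 94) + r*(18*c^2 + 41*c - 58) + 84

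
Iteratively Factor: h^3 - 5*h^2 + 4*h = (h - 1)*(h^2 - 4*h) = h*(h - 1)*(h - 4)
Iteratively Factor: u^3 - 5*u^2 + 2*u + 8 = (u - 2)*(u^2 - 3*u - 4) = (u - 4)*(u - 2)*(u + 1)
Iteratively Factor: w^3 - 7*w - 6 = (w - 3)*(w^2 + 3*w + 2) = (w - 3)*(w + 1)*(w + 2)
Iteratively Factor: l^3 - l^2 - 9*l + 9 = (l + 3)*(l^2 - 4*l + 3) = (l - 1)*(l + 3)*(l - 3)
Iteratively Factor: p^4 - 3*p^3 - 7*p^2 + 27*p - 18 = (p - 1)*(p^3 - 2*p^2 - 9*p + 18) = (p - 3)*(p - 1)*(p^2 + p - 6) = (p - 3)*(p - 1)*(p + 3)*(p - 2)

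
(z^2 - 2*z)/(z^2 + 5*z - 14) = z/(z + 7)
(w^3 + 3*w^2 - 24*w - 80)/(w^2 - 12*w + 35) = (w^2 + 8*w + 16)/(w - 7)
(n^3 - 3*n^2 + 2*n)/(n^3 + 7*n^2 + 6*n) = (n^2 - 3*n + 2)/(n^2 + 7*n + 6)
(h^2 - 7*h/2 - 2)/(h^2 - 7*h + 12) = (h + 1/2)/(h - 3)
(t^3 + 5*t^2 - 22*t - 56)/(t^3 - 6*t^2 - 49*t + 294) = (t^2 - 2*t - 8)/(t^2 - 13*t + 42)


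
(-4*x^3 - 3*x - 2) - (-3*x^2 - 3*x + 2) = -4*x^3 + 3*x^2 - 4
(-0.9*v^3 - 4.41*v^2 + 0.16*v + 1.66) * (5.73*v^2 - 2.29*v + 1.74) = -5.157*v^5 - 23.2083*v^4 + 9.4497*v^3 + 1.472*v^2 - 3.523*v + 2.8884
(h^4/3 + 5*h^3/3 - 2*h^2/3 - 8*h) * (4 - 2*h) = -2*h^5/3 - 2*h^4 + 8*h^3 + 40*h^2/3 - 32*h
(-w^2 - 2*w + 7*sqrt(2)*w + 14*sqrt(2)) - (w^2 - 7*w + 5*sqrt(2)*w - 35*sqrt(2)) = -2*w^2 + 2*sqrt(2)*w + 5*w + 49*sqrt(2)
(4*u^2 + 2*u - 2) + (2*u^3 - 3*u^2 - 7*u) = 2*u^3 + u^2 - 5*u - 2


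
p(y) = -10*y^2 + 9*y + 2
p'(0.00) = 9.00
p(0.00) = 2.00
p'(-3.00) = 69.00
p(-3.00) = -115.00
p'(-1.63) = 41.60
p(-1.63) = -39.24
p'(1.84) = -27.80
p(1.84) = -15.30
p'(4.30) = -77.00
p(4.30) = -144.20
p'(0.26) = 3.80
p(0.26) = 3.66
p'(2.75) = -46.00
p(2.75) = -48.88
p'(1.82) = -27.40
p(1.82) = -14.74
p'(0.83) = -7.60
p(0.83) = 2.58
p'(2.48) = -40.60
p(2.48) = -37.18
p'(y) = 9 - 20*y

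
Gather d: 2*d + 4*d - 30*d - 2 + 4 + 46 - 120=-24*d - 72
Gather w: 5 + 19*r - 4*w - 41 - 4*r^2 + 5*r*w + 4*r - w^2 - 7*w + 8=-4*r^2 + 23*r - w^2 + w*(5*r - 11) - 28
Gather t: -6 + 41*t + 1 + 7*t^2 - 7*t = 7*t^2 + 34*t - 5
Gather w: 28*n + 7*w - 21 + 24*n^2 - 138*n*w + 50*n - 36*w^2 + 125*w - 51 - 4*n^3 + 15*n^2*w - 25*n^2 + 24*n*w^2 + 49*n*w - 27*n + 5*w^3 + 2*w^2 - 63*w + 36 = -4*n^3 - n^2 + 51*n + 5*w^3 + w^2*(24*n - 34) + w*(15*n^2 - 89*n + 69) - 36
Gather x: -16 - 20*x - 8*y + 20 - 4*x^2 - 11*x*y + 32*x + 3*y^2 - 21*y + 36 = -4*x^2 + x*(12 - 11*y) + 3*y^2 - 29*y + 40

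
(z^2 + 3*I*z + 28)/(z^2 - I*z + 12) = (z + 7*I)/(z + 3*I)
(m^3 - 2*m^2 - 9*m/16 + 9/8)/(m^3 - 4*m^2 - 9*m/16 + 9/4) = (m - 2)/(m - 4)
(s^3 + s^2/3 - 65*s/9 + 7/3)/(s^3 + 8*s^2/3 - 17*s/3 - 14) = (s - 1/3)/(s + 2)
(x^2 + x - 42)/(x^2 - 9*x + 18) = (x + 7)/(x - 3)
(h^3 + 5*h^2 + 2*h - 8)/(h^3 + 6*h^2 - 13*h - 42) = (h^2 + 3*h - 4)/(h^2 + 4*h - 21)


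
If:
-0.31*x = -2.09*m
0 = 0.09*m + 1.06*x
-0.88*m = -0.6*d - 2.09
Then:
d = -3.48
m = 0.00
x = 0.00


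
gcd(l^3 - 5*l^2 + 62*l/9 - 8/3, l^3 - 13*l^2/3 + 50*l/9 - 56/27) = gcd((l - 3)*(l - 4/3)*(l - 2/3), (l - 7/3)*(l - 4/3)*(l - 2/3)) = l^2 - 2*l + 8/9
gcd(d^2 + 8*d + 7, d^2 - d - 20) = 1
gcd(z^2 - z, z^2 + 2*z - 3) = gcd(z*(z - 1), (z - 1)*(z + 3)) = z - 1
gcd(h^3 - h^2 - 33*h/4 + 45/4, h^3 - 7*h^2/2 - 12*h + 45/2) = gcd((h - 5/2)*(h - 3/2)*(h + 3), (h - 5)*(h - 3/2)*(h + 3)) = h^2 + 3*h/2 - 9/2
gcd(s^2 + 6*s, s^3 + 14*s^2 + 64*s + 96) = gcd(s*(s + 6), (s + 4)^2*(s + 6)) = s + 6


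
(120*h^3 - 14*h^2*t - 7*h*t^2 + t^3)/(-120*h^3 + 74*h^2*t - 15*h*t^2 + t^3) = (4*h + t)/(-4*h + t)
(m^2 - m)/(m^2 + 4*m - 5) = m/(m + 5)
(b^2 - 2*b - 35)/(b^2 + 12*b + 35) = (b - 7)/(b + 7)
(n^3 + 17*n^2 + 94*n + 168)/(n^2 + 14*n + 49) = (n^2 + 10*n + 24)/(n + 7)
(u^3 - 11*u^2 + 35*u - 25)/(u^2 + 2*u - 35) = (u^2 - 6*u + 5)/(u + 7)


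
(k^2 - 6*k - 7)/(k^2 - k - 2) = (k - 7)/(k - 2)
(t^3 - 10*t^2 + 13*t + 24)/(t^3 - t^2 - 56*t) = (t^2 - 2*t - 3)/(t*(t + 7))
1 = 1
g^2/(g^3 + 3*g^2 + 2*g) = g/(g^2 + 3*g + 2)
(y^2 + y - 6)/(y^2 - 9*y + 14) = (y + 3)/(y - 7)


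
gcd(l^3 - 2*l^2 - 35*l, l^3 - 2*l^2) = l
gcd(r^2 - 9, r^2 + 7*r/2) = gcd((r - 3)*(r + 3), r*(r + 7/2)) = 1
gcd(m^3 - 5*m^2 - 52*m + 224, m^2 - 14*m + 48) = m - 8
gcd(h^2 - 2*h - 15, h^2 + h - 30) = h - 5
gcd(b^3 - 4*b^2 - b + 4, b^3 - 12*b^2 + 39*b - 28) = b^2 - 5*b + 4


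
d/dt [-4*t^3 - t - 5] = -12*t^2 - 1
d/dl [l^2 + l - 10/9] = 2*l + 1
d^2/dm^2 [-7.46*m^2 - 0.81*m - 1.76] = -14.9200000000000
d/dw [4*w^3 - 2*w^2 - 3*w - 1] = 12*w^2 - 4*w - 3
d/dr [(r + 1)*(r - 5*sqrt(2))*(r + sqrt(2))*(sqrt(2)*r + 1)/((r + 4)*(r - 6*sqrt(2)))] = (2*sqrt(2)*r^5 - 43*r^4 + 13*sqrt(2)*r^4 - 272*r^3 + 92*sqrt(2)*r^3 + 6*r^2 + 504*sqrt(2)*r^2 + 336*sqrt(2)*r + 1364*r + 180*sqrt(2) + 712)/(r^4 - 12*sqrt(2)*r^3 + 8*r^3 - 96*sqrt(2)*r^2 + 88*r^2 - 192*sqrt(2)*r + 576*r + 1152)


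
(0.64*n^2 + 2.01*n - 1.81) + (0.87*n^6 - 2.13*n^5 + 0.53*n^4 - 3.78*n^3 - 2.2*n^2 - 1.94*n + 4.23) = 0.87*n^6 - 2.13*n^5 + 0.53*n^4 - 3.78*n^3 - 1.56*n^2 + 0.0699999999999998*n + 2.42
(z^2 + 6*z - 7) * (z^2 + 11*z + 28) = z^4 + 17*z^3 + 87*z^2 + 91*z - 196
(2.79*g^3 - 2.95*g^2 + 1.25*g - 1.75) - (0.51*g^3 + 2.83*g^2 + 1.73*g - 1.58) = 2.28*g^3 - 5.78*g^2 - 0.48*g - 0.17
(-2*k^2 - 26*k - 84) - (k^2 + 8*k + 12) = -3*k^2 - 34*k - 96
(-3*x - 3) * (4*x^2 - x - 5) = -12*x^3 - 9*x^2 + 18*x + 15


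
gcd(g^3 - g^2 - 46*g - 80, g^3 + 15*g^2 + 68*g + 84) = g + 2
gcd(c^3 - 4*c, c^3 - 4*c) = c^3 - 4*c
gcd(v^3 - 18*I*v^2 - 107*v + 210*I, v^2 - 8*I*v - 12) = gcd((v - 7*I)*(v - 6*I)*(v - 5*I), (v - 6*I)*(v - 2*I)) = v - 6*I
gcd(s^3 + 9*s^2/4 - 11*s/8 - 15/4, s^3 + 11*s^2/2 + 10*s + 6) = s^2 + 7*s/2 + 3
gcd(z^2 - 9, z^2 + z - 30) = 1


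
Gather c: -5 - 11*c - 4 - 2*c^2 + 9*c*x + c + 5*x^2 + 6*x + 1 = -2*c^2 + c*(9*x - 10) + 5*x^2 + 6*x - 8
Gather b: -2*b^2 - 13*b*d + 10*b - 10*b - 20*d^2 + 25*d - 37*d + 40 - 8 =-2*b^2 - 13*b*d - 20*d^2 - 12*d + 32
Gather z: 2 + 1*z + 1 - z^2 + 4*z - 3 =-z^2 + 5*z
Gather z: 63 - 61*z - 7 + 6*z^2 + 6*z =6*z^2 - 55*z + 56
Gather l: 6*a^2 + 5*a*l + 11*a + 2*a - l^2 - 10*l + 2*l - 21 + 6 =6*a^2 + 13*a - l^2 + l*(5*a - 8) - 15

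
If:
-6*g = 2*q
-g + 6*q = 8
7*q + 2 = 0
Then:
No Solution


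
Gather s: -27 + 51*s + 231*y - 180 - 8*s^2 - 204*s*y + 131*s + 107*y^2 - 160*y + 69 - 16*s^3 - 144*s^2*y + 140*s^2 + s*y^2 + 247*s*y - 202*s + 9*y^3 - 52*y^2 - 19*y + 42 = -16*s^3 + s^2*(132 - 144*y) + s*(y^2 + 43*y - 20) + 9*y^3 + 55*y^2 + 52*y - 96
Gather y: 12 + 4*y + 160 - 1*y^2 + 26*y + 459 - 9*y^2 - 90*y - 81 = -10*y^2 - 60*y + 550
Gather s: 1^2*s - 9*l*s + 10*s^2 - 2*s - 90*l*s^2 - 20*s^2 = s^2*(-90*l - 10) + s*(-9*l - 1)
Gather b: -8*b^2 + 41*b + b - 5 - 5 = -8*b^2 + 42*b - 10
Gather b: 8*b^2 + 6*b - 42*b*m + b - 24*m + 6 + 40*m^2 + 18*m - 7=8*b^2 + b*(7 - 42*m) + 40*m^2 - 6*m - 1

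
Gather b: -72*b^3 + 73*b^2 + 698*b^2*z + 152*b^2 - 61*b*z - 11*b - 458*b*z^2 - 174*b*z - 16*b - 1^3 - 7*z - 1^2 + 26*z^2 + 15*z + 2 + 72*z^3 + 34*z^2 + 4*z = -72*b^3 + b^2*(698*z + 225) + b*(-458*z^2 - 235*z - 27) + 72*z^3 + 60*z^2 + 12*z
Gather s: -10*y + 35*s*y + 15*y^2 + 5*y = 35*s*y + 15*y^2 - 5*y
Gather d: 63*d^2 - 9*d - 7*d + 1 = 63*d^2 - 16*d + 1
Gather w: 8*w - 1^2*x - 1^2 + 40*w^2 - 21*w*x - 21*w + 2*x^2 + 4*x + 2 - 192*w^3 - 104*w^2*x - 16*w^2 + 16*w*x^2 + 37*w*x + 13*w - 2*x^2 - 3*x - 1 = -192*w^3 + w^2*(24 - 104*x) + w*(16*x^2 + 16*x)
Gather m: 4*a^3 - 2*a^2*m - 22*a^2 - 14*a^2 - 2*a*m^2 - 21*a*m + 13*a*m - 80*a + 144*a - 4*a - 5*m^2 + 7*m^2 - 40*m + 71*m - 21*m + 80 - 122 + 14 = 4*a^3 - 36*a^2 + 60*a + m^2*(2 - 2*a) + m*(-2*a^2 - 8*a + 10) - 28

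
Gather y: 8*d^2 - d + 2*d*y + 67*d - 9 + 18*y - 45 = 8*d^2 + 66*d + y*(2*d + 18) - 54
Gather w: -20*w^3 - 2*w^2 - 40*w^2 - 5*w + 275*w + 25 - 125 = -20*w^3 - 42*w^2 + 270*w - 100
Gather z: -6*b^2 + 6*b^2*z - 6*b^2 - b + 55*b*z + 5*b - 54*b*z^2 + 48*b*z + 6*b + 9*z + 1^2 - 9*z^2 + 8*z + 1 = -12*b^2 + 10*b + z^2*(-54*b - 9) + z*(6*b^2 + 103*b + 17) + 2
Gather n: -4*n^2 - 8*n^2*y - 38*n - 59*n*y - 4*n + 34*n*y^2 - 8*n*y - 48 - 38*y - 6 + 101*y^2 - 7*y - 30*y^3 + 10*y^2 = n^2*(-8*y - 4) + n*(34*y^2 - 67*y - 42) - 30*y^3 + 111*y^2 - 45*y - 54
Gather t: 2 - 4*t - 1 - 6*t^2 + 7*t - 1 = -6*t^2 + 3*t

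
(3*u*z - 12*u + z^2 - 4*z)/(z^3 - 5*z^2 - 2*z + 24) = (3*u + z)/(z^2 - z - 6)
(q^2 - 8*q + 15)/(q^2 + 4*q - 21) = (q - 5)/(q + 7)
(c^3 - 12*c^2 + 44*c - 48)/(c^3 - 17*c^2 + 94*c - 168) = (c - 2)/(c - 7)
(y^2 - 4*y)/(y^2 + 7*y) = (y - 4)/(y + 7)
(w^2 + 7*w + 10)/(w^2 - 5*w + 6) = (w^2 + 7*w + 10)/(w^2 - 5*w + 6)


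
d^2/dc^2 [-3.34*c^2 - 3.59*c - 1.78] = -6.68000000000000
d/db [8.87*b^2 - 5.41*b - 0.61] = 17.74*b - 5.41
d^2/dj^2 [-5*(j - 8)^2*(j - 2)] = 180 - 30*j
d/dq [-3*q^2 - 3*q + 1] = -6*q - 3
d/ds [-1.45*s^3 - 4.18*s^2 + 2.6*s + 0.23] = -4.35*s^2 - 8.36*s + 2.6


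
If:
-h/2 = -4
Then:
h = 8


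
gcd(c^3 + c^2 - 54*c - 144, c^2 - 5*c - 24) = c^2 - 5*c - 24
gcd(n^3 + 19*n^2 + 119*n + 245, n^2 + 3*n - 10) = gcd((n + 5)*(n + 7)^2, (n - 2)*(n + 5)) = n + 5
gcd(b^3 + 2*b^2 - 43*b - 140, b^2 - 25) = b + 5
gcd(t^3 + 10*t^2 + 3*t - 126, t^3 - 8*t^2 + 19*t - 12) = t - 3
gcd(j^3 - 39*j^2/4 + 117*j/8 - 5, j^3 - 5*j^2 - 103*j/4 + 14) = j^2 - 17*j/2 + 4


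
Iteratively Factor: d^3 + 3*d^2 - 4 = (d + 2)*(d^2 + d - 2) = (d - 1)*(d + 2)*(d + 2)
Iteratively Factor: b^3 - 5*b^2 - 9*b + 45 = (b + 3)*(b^2 - 8*b + 15) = (b - 3)*(b + 3)*(b - 5)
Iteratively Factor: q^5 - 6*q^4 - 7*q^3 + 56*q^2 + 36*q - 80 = (q - 1)*(q^4 - 5*q^3 - 12*q^2 + 44*q + 80) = (q - 5)*(q - 1)*(q^3 - 12*q - 16) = (q - 5)*(q - 1)*(q + 2)*(q^2 - 2*q - 8) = (q - 5)*(q - 4)*(q - 1)*(q + 2)*(q + 2)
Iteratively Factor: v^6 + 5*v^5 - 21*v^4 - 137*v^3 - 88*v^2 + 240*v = (v)*(v^5 + 5*v^4 - 21*v^3 - 137*v^2 - 88*v + 240) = v*(v - 1)*(v^4 + 6*v^3 - 15*v^2 - 152*v - 240) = v*(v - 1)*(v + 4)*(v^3 + 2*v^2 - 23*v - 60) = v*(v - 1)*(v + 3)*(v + 4)*(v^2 - v - 20) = v*(v - 5)*(v - 1)*(v + 3)*(v + 4)*(v + 4)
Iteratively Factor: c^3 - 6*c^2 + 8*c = (c)*(c^2 - 6*c + 8) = c*(c - 2)*(c - 4)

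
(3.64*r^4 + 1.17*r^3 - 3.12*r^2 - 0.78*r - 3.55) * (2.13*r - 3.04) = 7.7532*r^5 - 8.5735*r^4 - 10.2024*r^3 + 7.8234*r^2 - 5.1903*r + 10.792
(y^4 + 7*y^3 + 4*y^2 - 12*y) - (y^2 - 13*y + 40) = y^4 + 7*y^3 + 3*y^2 + y - 40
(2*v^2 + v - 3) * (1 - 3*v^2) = -6*v^4 - 3*v^3 + 11*v^2 + v - 3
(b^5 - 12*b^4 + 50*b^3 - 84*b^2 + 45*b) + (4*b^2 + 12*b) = b^5 - 12*b^4 + 50*b^3 - 80*b^2 + 57*b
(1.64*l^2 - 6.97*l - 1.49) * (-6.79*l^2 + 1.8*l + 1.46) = -11.1356*l^4 + 50.2783*l^3 - 0.0344999999999995*l^2 - 12.8582*l - 2.1754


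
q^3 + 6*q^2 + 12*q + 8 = (q + 2)^3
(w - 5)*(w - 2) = w^2 - 7*w + 10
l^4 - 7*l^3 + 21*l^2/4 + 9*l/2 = l*(l - 6)*(l - 3/2)*(l + 1/2)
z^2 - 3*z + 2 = (z - 2)*(z - 1)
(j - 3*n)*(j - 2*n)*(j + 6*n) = j^3 + j^2*n - 24*j*n^2 + 36*n^3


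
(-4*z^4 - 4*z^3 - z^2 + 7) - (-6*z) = -4*z^4 - 4*z^3 - z^2 + 6*z + 7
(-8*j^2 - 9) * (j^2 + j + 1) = -8*j^4 - 8*j^3 - 17*j^2 - 9*j - 9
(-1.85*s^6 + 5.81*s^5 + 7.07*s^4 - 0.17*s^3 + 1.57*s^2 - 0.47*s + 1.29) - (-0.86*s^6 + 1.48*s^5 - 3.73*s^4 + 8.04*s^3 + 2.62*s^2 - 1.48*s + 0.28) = -0.99*s^6 + 4.33*s^5 + 10.8*s^4 - 8.21*s^3 - 1.05*s^2 + 1.01*s + 1.01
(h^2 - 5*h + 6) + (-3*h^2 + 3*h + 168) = -2*h^2 - 2*h + 174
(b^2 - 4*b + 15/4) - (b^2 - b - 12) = 63/4 - 3*b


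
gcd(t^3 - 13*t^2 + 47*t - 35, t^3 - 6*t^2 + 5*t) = t^2 - 6*t + 5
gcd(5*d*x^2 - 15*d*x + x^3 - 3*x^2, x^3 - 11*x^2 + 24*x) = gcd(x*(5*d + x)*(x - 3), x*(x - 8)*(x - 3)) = x^2 - 3*x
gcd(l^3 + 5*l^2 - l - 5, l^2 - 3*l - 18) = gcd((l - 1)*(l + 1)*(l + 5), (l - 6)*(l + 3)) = 1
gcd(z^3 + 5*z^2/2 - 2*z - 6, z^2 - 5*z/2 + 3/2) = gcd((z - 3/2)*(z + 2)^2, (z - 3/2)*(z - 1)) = z - 3/2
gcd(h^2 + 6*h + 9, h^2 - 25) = 1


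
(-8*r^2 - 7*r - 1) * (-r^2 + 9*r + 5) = 8*r^4 - 65*r^3 - 102*r^2 - 44*r - 5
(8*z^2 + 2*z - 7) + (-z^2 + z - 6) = 7*z^2 + 3*z - 13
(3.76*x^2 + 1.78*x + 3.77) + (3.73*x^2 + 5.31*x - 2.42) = 7.49*x^2 + 7.09*x + 1.35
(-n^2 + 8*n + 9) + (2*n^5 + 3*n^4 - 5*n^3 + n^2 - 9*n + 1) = 2*n^5 + 3*n^4 - 5*n^3 - n + 10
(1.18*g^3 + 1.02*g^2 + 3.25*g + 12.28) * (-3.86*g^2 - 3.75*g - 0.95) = -4.5548*g^5 - 8.3622*g^4 - 17.491*g^3 - 60.5573*g^2 - 49.1375*g - 11.666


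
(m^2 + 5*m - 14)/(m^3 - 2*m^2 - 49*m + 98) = 1/(m - 7)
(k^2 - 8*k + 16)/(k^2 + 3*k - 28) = (k - 4)/(k + 7)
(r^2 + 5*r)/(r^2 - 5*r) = (r + 5)/(r - 5)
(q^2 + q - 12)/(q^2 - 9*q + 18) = (q + 4)/(q - 6)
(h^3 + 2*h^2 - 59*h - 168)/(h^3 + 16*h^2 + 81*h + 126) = (h - 8)/(h + 6)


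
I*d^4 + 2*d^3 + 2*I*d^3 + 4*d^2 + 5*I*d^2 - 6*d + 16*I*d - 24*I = (d + 3)*(d - 4*I)*(d + 2*I)*(I*d - I)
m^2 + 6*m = m*(m + 6)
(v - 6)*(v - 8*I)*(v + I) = v^3 - 6*v^2 - 7*I*v^2 + 8*v + 42*I*v - 48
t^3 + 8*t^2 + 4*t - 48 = (t - 2)*(t + 4)*(t + 6)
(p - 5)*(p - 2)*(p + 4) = p^3 - 3*p^2 - 18*p + 40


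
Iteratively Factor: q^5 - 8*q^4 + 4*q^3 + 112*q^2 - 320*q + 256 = (q + 4)*(q^4 - 12*q^3 + 52*q^2 - 96*q + 64) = (q - 2)*(q + 4)*(q^3 - 10*q^2 + 32*q - 32) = (q - 4)*(q - 2)*(q + 4)*(q^2 - 6*q + 8) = (q - 4)*(q - 2)^2*(q + 4)*(q - 4)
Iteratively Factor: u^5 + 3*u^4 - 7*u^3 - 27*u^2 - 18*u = (u - 3)*(u^4 + 6*u^3 + 11*u^2 + 6*u) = (u - 3)*(u + 3)*(u^3 + 3*u^2 + 2*u) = (u - 3)*(u + 2)*(u + 3)*(u^2 + u) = u*(u - 3)*(u + 2)*(u + 3)*(u + 1)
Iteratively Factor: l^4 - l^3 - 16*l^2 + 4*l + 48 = (l - 4)*(l^3 + 3*l^2 - 4*l - 12) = (l - 4)*(l - 2)*(l^2 + 5*l + 6) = (l - 4)*(l - 2)*(l + 2)*(l + 3)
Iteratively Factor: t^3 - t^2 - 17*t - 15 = (t + 1)*(t^2 - 2*t - 15) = (t + 1)*(t + 3)*(t - 5)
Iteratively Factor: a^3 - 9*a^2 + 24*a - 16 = (a - 4)*(a^2 - 5*a + 4) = (a - 4)^2*(a - 1)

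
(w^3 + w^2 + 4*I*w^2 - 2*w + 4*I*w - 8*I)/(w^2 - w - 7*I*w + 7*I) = (w^2 + w*(2 + 4*I) + 8*I)/(w - 7*I)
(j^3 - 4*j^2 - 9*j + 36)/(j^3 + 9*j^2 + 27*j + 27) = (j^2 - 7*j + 12)/(j^2 + 6*j + 9)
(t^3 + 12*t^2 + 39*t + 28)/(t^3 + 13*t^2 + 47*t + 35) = (t + 4)/(t + 5)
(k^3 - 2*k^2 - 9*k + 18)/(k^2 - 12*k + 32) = (k^3 - 2*k^2 - 9*k + 18)/(k^2 - 12*k + 32)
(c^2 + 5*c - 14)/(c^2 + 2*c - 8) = (c + 7)/(c + 4)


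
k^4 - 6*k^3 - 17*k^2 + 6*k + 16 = (k - 8)*(k - 1)*(k + 1)*(k + 2)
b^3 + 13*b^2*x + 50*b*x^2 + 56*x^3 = (b + 2*x)*(b + 4*x)*(b + 7*x)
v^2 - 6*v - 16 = (v - 8)*(v + 2)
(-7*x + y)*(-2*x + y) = 14*x^2 - 9*x*y + y^2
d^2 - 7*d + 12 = (d - 4)*(d - 3)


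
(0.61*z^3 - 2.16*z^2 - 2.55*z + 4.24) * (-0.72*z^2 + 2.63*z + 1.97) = -0.4392*z^5 + 3.1595*z^4 - 2.6431*z^3 - 14.0145*z^2 + 6.1277*z + 8.3528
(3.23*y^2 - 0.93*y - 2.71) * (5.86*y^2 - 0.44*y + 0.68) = 18.9278*y^4 - 6.871*y^3 - 13.275*y^2 + 0.56*y - 1.8428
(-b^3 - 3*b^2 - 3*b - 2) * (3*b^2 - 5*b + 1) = -3*b^5 - 4*b^4 + 5*b^3 + 6*b^2 + 7*b - 2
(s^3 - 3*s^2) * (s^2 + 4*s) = s^5 + s^4 - 12*s^3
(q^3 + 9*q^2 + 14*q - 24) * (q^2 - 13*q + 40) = q^5 - 4*q^4 - 63*q^3 + 154*q^2 + 872*q - 960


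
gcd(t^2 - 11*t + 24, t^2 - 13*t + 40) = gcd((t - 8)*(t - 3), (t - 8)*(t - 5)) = t - 8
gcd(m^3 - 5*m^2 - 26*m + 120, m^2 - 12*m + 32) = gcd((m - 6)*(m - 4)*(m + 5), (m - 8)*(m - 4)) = m - 4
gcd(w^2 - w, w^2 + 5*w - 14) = 1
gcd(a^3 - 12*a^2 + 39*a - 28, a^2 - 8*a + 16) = a - 4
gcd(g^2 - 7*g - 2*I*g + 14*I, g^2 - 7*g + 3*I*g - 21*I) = g - 7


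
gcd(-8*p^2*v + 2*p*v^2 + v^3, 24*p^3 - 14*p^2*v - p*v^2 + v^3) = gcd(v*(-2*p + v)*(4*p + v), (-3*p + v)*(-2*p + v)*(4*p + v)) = 8*p^2 - 2*p*v - v^2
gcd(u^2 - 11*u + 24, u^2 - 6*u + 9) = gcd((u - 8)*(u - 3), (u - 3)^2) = u - 3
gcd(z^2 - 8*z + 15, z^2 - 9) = z - 3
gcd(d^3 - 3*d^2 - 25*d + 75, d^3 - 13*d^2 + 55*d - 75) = d^2 - 8*d + 15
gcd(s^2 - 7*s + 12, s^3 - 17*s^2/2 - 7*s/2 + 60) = s - 3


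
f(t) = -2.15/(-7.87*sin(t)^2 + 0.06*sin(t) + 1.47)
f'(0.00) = 0.06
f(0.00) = -1.46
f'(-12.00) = -26.09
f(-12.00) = 2.82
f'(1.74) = 0.15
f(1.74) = 0.35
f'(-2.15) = -0.93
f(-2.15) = 0.53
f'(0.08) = -1.27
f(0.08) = -1.51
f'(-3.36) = 5.67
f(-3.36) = -1.93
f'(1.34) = -0.21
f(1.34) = 0.36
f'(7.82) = -0.03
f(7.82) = 0.34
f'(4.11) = -1.03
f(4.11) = 0.55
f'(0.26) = -8.89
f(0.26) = -2.23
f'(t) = -2.15*(15.74*sin(t)*cos(t) - 0.06*cos(t))/(-7.87*sin(t)^2 + 0.06*sin(t) + 1.47)^2 = (0.129 - 33.841*sin(t))*cos(t)/(-7.87*sin(t)^2 + 0.06*sin(t) + 1.47)^2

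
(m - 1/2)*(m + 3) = m^2 + 5*m/2 - 3/2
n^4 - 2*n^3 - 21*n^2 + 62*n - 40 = (n - 4)*(n - 2)*(n - 1)*(n + 5)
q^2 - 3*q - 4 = (q - 4)*(q + 1)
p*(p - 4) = p^2 - 4*p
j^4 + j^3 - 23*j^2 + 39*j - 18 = (j - 3)*(j - 1)^2*(j + 6)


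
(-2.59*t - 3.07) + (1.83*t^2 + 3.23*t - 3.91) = 1.83*t^2 + 0.64*t - 6.98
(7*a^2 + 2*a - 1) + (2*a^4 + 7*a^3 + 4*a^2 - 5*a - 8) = 2*a^4 + 7*a^3 + 11*a^2 - 3*a - 9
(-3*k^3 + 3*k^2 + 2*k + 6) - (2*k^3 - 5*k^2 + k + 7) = -5*k^3 + 8*k^2 + k - 1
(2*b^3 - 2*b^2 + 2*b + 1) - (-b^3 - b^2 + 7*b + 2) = 3*b^3 - b^2 - 5*b - 1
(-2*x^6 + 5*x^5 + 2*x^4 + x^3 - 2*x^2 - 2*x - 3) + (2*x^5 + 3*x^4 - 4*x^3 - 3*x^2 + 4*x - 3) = -2*x^6 + 7*x^5 + 5*x^4 - 3*x^3 - 5*x^2 + 2*x - 6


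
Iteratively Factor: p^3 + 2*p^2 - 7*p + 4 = (p - 1)*(p^2 + 3*p - 4) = (p - 1)^2*(p + 4)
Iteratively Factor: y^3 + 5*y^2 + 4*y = (y + 4)*(y^2 + y) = y*(y + 4)*(y + 1)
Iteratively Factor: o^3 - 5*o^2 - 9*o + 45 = (o + 3)*(o^2 - 8*o + 15) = (o - 5)*(o + 3)*(o - 3)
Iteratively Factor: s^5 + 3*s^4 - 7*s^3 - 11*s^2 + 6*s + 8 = (s + 1)*(s^4 + 2*s^3 - 9*s^2 - 2*s + 8) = (s + 1)*(s + 4)*(s^3 - 2*s^2 - s + 2) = (s - 1)*(s + 1)*(s + 4)*(s^2 - s - 2) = (s - 1)*(s + 1)^2*(s + 4)*(s - 2)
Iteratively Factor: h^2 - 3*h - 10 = (h - 5)*(h + 2)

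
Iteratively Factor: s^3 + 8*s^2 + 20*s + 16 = (s + 2)*(s^2 + 6*s + 8) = (s + 2)*(s + 4)*(s + 2)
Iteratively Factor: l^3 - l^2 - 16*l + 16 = (l - 1)*(l^2 - 16) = (l - 1)*(l + 4)*(l - 4)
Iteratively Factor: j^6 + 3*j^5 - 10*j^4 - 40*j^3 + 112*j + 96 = (j + 2)*(j^5 + j^4 - 12*j^3 - 16*j^2 + 32*j + 48) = (j - 3)*(j + 2)*(j^4 + 4*j^3 - 16*j - 16) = (j - 3)*(j - 2)*(j + 2)*(j^3 + 6*j^2 + 12*j + 8) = (j - 3)*(j - 2)*(j + 2)^2*(j^2 + 4*j + 4) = (j - 3)*(j - 2)*(j + 2)^3*(j + 2)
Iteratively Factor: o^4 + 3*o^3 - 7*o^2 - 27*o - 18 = (o + 3)*(o^3 - 7*o - 6) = (o + 1)*(o + 3)*(o^2 - o - 6) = (o + 1)*(o + 2)*(o + 3)*(o - 3)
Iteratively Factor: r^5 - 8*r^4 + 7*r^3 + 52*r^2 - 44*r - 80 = (r - 4)*(r^4 - 4*r^3 - 9*r^2 + 16*r + 20) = (r - 4)*(r + 2)*(r^3 - 6*r^2 + 3*r + 10) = (r - 5)*(r - 4)*(r + 2)*(r^2 - r - 2) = (r - 5)*(r - 4)*(r - 2)*(r + 2)*(r + 1)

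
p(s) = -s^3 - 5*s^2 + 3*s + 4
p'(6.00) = -165.00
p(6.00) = -374.00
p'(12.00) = -549.00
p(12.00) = -2408.00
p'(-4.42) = -11.41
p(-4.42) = -20.59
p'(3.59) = -71.56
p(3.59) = -95.94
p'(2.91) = -51.50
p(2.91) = -54.25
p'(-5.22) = -26.55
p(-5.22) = -5.67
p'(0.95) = -9.21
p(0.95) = 1.48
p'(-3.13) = 4.91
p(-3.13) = -23.71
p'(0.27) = 0.08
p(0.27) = 4.43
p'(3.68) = -74.43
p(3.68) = -102.51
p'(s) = -3*s^2 - 10*s + 3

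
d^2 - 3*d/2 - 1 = (d - 2)*(d + 1/2)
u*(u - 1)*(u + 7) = u^3 + 6*u^2 - 7*u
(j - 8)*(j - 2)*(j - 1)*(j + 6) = j^4 - 5*j^3 - 40*j^2 + 140*j - 96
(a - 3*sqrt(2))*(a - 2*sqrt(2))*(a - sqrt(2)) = a^3 - 6*sqrt(2)*a^2 + 22*a - 12*sqrt(2)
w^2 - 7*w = w*(w - 7)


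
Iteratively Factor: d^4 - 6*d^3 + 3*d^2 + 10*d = (d - 2)*(d^3 - 4*d^2 - 5*d) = (d - 2)*(d + 1)*(d^2 - 5*d) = d*(d - 2)*(d + 1)*(d - 5)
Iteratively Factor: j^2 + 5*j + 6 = (j + 2)*(j + 3)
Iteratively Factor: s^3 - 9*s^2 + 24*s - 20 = (s - 2)*(s^2 - 7*s + 10) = (s - 5)*(s - 2)*(s - 2)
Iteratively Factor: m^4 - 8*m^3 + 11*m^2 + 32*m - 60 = (m - 5)*(m^3 - 3*m^2 - 4*m + 12) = (m - 5)*(m + 2)*(m^2 - 5*m + 6) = (m - 5)*(m - 3)*(m + 2)*(m - 2)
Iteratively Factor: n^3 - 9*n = (n)*(n^2 - 9) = n*(n + 3)*(n - 3)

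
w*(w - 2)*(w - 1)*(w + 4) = w^4 + w^3 - 10*w^2 + 8*w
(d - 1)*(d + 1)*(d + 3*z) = d^3 + 3*d^2*z - d - 3*z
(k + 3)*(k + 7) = k^2 + 10*k + 21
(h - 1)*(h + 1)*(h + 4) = h^3 + 4*h^2 - h - 4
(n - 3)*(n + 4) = n^2 + n - 12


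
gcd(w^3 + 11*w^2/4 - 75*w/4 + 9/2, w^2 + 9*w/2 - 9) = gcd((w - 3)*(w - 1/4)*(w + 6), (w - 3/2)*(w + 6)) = w + 6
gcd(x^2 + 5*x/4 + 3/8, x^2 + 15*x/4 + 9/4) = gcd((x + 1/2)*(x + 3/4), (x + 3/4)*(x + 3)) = x + 3/4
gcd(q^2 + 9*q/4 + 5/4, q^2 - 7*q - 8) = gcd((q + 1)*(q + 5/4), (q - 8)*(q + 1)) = q + 1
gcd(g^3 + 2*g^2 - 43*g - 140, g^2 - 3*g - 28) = g^2 - 3*g - 28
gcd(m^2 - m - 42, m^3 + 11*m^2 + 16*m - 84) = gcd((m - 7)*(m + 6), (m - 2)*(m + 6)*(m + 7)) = m + 6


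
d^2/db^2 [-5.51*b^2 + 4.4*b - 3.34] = -11.0200000000000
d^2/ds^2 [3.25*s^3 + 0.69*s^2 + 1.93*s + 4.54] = 19.5*s + 1.38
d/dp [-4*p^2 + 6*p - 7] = 6 - 8*p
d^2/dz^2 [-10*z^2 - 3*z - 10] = -20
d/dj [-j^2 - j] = -2*j - 1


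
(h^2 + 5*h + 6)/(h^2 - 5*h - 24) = (h + 2)/(h - 8)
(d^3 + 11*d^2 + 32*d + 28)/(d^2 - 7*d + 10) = (d^3 + 11*d^2 + 32*d + 28)/(d^2 - 7*d + 10)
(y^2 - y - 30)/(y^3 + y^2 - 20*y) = (y - 6)/(y*(y - 4))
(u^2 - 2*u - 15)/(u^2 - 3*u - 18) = (u - 5)/(u - 6)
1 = 1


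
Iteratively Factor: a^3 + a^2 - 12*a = (a)*(a^2 + a - 12) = a*(a + 4)*(a - 3)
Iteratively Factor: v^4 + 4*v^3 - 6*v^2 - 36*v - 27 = (v - 3)*(v^3 + 7*v^2 + 15*v + 9) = (v - 3)*(v + 3)*(v^2 + 4*v + 3) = (v - 3)*(v + 1)*(v + 3)*(v + 3)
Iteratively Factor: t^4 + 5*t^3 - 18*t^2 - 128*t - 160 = (t - 5)*(t^3 + 10*t^2 + 32*t + 32) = (t - 5)*(t + 4)*(t^2 + 6*t + 8) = (t - 5)*(t + 4)^2*(t + 2)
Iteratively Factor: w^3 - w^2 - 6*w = (w + 2)*(w^2 - 3*w) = w*(w + 2)*(w - 3)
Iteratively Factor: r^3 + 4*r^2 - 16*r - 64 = (r - 4)*(r^2 + 8*r + 16) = (r - 4)*(r + 4)*(r + 4)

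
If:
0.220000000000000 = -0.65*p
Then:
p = -0.34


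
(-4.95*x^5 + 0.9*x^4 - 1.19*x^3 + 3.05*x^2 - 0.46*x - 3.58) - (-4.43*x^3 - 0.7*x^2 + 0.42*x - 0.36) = -4.95*x^5 + 0.9*x^4 + 3.24*x^3 + 3.75*x^2 - 0.88*x - 3.22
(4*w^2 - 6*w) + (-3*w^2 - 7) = w^2 - 6*w - 7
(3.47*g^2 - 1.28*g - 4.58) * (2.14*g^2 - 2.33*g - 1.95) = 7.4258*g^4 - 10.8243*g^3 - 13.5853*g^2 + 13.1674*g + 8.931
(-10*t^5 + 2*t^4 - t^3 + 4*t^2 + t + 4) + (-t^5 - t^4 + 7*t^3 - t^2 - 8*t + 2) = -11*t^5 + t^4 + 6*t^3 + 3*t^2 - 7*t + 6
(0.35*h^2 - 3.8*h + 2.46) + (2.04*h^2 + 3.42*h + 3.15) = 2.39*h^2 - 0.38*h + 5.61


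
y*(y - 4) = y^2 - 4*y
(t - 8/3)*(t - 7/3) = t^2 - 5*t + 56/9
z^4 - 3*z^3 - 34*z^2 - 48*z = z*(z - 8)*(z + 2)*(z + 3)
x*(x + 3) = x^2 + 3*x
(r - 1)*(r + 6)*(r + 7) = r^3 + 12*r^2 + 29*r - 42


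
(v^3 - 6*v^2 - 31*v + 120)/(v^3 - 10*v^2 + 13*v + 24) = (v + 5)/(v + 1)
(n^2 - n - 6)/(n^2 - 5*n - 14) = (n - 3)/(n - 7)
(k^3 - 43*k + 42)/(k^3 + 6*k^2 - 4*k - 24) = (k^3 - 43*k + 42)/(k^3 + 6*k^2 - 4*k - 24)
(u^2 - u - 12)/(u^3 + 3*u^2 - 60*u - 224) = (u^2 - u - 12)/(u^3 + 3*u^2 - 60*u - 224)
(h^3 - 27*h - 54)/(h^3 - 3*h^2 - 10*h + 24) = (h^2 - 3*h - 18)/(h^2 - 6*h + 8)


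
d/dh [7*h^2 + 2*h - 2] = 14*h + 2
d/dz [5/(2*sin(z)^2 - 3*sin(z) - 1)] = 5*(3 - 4*sin(z))*cos(z)/(3*sin(z) + cos(2*z))^2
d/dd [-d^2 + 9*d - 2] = 9 - 2*d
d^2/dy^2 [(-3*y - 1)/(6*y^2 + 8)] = 3*(-9*y^3 - 9*y^2 + 36*y + 4)/(27*y^6 + 108*y^4 + 144*y^2 + 64)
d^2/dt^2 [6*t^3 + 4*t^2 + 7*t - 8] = 36*t + 8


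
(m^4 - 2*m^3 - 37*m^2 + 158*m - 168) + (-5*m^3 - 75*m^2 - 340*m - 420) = m^4 - 7*m^3 - 112*m^2 - 182*m - 588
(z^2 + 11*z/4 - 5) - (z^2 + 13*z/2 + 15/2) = -15*z/4 - 25/2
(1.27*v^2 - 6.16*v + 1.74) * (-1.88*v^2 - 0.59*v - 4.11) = -2.3876*v^4 + 10.8315*v^3 - 4.8565*v^2 + 24.291*v - 7.1514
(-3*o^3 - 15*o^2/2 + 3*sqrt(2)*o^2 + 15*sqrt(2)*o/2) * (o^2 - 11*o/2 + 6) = -3*o^5 + 3*sqrt(2)*o^4 + 9*o^4 - 9*sqrt(2)*o^3 + 93*o^3/4 - 45*o^2 - 93*sqrt(2)*o^2/4 + 45*sqrt(2)*o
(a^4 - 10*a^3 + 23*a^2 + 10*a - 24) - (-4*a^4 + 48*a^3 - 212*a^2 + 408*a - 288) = 5*a^4 - 58*a^3 + 235*a^2 - 398*a + 264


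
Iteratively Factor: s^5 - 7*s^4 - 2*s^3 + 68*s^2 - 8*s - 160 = (s + 2)*(s^4 - 9*s^3 + 16*s^2 + 36*s - 80) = (s - 2)*(s + 2)*(s^3 - 7*s^2 + 2*s + 40) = (s - 4)*(s - 2)*(s + 2)*(s^2 - 3*s - 10) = (s - 4)*(s - 2)*(s + 2)^2*(s - 5)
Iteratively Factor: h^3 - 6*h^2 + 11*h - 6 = (h - 1)*(h^2 - 5*h + 6) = (h - 3)*(h - 1)*(h - 2)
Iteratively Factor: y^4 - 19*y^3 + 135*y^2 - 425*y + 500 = (y - 5)*(y^3 - 14*y^2 + 65*y - 100) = (y - 5)^2*(y^2 - 9*y + 20) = (y - 5)^2*(y - 4)*(y - 5)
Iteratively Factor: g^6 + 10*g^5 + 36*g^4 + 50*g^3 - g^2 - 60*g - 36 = (g - 1)*(g^5 + 11*g^4 + 47*g^3 + 97*g^2 + 96*g + 36) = (g - 1)*(g + 1)*(g^4 + 10*g^3 + 37*g^2 + 60*g + 36) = (g - 1)*(g + 1)*(g + 2)*(g^3 + 8*g^2 + 21*g + 18) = (g - 1)*(g + 1)*(g + 2)*(g + 3)*(g^2 + 5*g + 6) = (g - 1)*(g + 1)*(g + 2)^2*(g + 3)*(g + 3)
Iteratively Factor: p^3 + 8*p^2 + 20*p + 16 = (p + 4)*(p^2 + 4*p + 4) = (p + 2)*(p + 4)*(p + 2)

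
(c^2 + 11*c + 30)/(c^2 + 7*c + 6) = (c + 5)/(c + 1)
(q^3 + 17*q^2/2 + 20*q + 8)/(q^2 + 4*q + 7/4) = 2*(q^2 + 8*q + 16)/(2*q + 7)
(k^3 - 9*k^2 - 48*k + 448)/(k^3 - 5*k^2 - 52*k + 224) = (k - 8)/(k - 4)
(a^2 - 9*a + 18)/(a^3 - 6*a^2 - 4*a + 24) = (a - 3)/(a^2 - 4)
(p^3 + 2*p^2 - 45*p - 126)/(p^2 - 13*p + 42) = (p^2 + 9*p + 18)/(p - 6)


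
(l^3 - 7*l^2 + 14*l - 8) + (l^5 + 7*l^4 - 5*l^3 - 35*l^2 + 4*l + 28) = l^5 + 7*l^4 - 4*l^3 - 42*l^2 + 18*l + 20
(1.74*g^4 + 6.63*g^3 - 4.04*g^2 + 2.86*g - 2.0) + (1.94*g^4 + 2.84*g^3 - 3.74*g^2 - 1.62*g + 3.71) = 3.68*g^4 + 9.47*g^3 - 7.78*g^2 + 1.24*g + 1.71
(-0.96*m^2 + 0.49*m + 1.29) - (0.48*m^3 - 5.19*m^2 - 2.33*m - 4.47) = -0.48*m^3 + 4.23*m^2 + 2.82*m + 5.76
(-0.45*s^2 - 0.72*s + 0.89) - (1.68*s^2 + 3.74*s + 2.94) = -2.13*s^2 - 4.46*s - 2.05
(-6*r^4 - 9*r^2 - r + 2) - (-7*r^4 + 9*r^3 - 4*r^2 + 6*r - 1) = r^4 - 9*r^3 - 5*r^2 - 7*r + 3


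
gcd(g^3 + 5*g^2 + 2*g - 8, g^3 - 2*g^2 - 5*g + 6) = g^2 + g - 2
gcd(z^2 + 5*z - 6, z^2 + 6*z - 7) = z - 1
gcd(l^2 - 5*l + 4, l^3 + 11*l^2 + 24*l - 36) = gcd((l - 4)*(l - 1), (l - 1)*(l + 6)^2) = l - 1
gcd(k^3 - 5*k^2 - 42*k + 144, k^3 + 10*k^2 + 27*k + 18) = k + 6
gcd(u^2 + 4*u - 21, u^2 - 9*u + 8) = 1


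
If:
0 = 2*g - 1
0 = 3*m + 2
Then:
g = 1/2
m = -2/3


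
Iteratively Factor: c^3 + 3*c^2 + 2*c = (c)*(c^2 + 3*c + 2) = c*(c + 1)*(c + 2)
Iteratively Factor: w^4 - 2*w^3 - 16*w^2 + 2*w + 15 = (w - 5)*(w^3 + 3*w^2 - w - 3) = (w - 5)*(w + 3)*(w^2 - 1) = (w - 5)*(w + 1)*(w + 3)*(w - 1)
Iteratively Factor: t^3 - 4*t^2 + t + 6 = (t - 3)*(t^2 - t - 2) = (t - 3)*(t - 2)*(t + 1)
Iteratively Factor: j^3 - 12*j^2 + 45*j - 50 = (j - 5)*(j^2 - 7*j + 10) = (j - 5)*(j - 2)*(j - 5)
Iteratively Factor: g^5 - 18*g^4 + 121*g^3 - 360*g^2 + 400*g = (g)*(g^4 - 18*g^3 + 121*g^2 - 360*g + 400) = g*(g - 4)*(g^3 - 14*g^2 + 65*g - 100) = g*(g - 4)^2*(g^2 - 10*g + 25) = g*(g - 5)*(g - 4)^2*(g - 5)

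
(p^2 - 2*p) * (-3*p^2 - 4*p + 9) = -3*p^4 + 2*p^3 + 17*p^2 - 18*p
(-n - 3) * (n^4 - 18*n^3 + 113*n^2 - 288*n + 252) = -n^5 + 15*n^4 - 59*n^3 - 51*n^2 + 612*n - 756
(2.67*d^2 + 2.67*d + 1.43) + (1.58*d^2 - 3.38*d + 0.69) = 4.25*d^2 - 0.71*d + 2.12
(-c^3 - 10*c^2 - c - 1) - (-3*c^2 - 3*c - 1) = -c^3 - 7*c^2 + 2*c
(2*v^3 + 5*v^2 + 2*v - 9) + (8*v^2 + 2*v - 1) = 2*v^3 + 13*v^2 + 4*v - 10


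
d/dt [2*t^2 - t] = 4*t - 1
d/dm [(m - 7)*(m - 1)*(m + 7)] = 3*m^2 - 2*m - 49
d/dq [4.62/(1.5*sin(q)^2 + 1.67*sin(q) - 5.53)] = -(13.86*sin(q) + 7.7154)*cos(q)/(1.5*sin(q)^2 + 1.67*sin(q) - 5.53)^2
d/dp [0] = 0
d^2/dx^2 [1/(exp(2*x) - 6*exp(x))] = 2*((3 - 2*exp(x))*(exp(x) - 6) + 4*(exp(x) - 3)^2)*exp(-x)/(exp(x) - 6)^3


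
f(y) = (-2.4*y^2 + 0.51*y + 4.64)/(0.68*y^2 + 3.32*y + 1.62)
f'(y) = (0.51 - 4.8*y)/(0.68*y^2 + 3.32*y + 1.62) + (-1.36*y - 3.32)*(-2.4*y^2 + 0.51*y + 4.64)/(0.68*y^2 + 3.32*y + 1.62)^2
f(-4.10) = 67.35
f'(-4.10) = -306.71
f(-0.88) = -3.01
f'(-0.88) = -14.35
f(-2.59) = 5.29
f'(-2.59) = -5.80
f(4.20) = -1.29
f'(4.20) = -0.29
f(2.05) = -0.39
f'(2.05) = -0.62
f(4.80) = -1.45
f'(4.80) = -0.25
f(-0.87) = -3.16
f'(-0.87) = -15.17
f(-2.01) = 2.64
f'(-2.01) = -3.73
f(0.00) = 2.86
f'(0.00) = -5.56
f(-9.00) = -7.25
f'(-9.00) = -0.78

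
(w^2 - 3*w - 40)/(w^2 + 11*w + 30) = (w - 8)/(w + 6)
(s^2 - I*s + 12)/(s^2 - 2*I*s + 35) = (s^2 - I*s + 12)/(s^2 - 2*I*s + 35)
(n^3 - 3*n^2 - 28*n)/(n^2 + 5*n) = (n^2 - 3*n - 28)/(n + 5)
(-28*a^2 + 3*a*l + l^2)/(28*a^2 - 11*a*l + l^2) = (-7*a - l)/(7*a - l)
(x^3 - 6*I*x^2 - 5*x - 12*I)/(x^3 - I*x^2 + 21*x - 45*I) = (x^2 - 3*I*x + 4)/(x^2 + 2*I*x + 15)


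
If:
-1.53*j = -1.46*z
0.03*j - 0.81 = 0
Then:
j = 27.00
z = 28.29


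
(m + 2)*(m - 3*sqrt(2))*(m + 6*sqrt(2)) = m^3 + 2*m^2 + 3*sqrt(2)*m^2 - 36*m + 6*sqrt(2)*m - 72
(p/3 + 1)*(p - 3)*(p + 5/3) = p^3/3 + 5*p^2/9 - 3*p - 5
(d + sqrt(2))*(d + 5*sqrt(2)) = d^2 + 6*sqrt(2)*d + 10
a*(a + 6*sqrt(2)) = a^2 + 6*sqrt(2)*a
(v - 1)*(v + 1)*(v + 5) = v^3 + 5*v^2 - v - 5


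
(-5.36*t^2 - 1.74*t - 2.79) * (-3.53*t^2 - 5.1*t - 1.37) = 18.9208*t^4 + 33.4782*t^3 + 26.0659*t^2 + 16.6128*t + 3.8223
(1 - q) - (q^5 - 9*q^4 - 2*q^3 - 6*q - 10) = -q^5 + 9*q^4 + 2*q^3 + 5*q + 11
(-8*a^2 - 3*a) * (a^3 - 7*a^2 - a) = -8*a^5 + 53*a^4 + 29*a^3 + 3*a^2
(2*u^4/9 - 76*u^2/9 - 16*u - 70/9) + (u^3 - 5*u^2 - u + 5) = 2*u^4/9 + u^3 - 121*u^2/9 - 17*u - 25/9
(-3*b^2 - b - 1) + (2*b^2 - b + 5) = -b^2 - 2*b + 4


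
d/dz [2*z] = 2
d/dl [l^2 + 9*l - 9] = 2*l + 9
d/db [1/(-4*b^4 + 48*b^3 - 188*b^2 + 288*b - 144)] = (b^3 - 9*b^2 + 47*b/2 - 18)/(b^4 - 12*b^3 + 47*b^2 - 72*b + 36)^2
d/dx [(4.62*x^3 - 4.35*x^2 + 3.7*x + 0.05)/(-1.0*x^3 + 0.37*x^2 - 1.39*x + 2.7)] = (-2.6406*x^4 - 5.4436*x^3 + 42.2495*x^2 - 23.527*x + 10.0595)/(1.0*x^6 - 0.74*x^5 + 2.9169*x^4 - 6.4286*x^3 + 3.9301*x^2 - 7.506*x + 7.29)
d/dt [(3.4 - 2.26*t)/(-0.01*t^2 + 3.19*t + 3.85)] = (-0.0226*t^2 + 0.0679999999999996*t - 19.547)/(0.0001*t^4 - 0.0638*t^3 + 10.0991*t^2 + 24.563*t + 14.8225)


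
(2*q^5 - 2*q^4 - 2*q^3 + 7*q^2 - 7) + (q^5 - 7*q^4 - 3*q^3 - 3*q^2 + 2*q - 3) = 3*q^5 - 9*q^4 - 5*q^3 + 4*q^2 + 2*q - 10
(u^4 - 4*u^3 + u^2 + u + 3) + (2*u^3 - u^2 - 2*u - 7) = u^4 - 2*u^3 - u - 4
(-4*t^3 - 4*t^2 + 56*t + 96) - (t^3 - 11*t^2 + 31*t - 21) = -5*t^3 + 7*t^2 + 25*t + 117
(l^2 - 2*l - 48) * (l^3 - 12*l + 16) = l^5 - 2*l^4 - 60*l^3 + 40*l^2 + 544*l - 768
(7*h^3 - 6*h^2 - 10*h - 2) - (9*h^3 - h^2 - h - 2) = -2*h^3 - 5*h^2 - 9*h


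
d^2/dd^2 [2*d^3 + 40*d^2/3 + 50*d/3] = 12*d + 80/3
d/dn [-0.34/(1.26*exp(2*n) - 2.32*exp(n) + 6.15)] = (0.8568*exp(n) - 0.7888)*exp(n)/(1.26*exp(2*n) - 2.32*exp(n) + 6.15)^2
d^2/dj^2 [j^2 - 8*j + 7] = 2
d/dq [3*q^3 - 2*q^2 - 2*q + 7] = 9*q^2 - 4*q - 2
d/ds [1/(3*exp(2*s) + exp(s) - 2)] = (-6*exp(s) - 1)*exp(s)/(3*exp(2*s) + exp(s) - 2)^2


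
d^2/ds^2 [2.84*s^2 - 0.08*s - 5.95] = 5.68000000000000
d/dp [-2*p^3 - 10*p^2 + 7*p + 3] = -6*p^2 - 20*p + 7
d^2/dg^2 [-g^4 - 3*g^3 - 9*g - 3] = 6*g*(-2*g - 3)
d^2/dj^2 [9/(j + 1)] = 18/(j + 1)^3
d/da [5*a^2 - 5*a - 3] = 10*a - 5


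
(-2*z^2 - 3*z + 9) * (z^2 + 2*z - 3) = -2*z^4 - 7*z^3 + 9*z^2 + 27*z - 27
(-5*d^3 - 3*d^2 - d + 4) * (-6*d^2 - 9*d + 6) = 30*d^5 + 63*d^4 + 3*d^3 - 33*d^2 - 42*d + 24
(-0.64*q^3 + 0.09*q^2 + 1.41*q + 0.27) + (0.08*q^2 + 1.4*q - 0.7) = -0.64*q^3 + 0.17*q^2 + 2.81*q - 0.43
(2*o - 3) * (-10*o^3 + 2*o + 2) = -20*o^4 + 30*o^3 + 4*o^2 - 2*o - 6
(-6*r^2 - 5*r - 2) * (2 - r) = 6*r^3 - 7*r^2 - 8*r - 4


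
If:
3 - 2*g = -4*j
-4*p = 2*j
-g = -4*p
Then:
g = 3/4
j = -3/8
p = 3/16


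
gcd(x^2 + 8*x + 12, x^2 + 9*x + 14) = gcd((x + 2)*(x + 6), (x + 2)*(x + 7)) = x + 2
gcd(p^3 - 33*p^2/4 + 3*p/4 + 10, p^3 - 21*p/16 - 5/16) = p^2 - p/4 - 5/4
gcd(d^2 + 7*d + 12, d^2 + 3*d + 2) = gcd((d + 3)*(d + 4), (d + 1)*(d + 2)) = 1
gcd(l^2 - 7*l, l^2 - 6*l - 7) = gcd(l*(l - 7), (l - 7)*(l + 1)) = l - 7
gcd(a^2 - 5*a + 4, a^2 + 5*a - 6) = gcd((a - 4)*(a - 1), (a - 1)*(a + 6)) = a - 1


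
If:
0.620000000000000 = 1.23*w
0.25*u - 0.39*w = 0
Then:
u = 0.79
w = 0.50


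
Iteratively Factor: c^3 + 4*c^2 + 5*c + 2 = (c + 2)*(c^2 + 2*c + 1) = (c + 1)*(c + 2)*(c + 1)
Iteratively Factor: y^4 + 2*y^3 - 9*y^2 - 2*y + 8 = (y - 2)*(y^3 + 4*y^2 - y - 4) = (y - 2)*(y - 1)*(y^2 + 5*y + 4) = (y - 2)*(y - 1)*(y + 4)*(y + 1)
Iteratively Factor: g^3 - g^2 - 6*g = (g)*(g^2 - g - 6) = g*(g + 2)*(g - 3)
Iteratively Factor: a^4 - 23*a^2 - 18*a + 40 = (a - 5)*(a^3 + 5*a^2 + 2*a - 8) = (a - 5)*(a - 1)*(a^2 + 6*a + 8) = (a - 5)*(a - 1)*(a + 4)*(a + 2)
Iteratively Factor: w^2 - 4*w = (w - 4)*(w)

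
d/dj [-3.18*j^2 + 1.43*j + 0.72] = 1.43 - 6.36*j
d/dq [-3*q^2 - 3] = -6*q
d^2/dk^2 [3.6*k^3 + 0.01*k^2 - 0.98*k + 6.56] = 21.6*k + 0.02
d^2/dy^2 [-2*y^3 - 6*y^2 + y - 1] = -12*y - 12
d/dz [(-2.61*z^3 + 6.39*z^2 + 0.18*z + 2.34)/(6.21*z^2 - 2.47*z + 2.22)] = (-16.2081*z^4 + 12.8934*z^3 - 34.2837*z^2 - 0.691199999999998*z + 6.1794)/(38.5641*z^4 - 30.6774*z^3 + 33.6733*z^2 - 10.9668*z + 4.9284)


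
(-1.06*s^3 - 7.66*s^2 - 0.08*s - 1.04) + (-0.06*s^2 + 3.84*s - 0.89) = -1.06*s^3 - 7.72*s^2 + 3.76*s - 1.93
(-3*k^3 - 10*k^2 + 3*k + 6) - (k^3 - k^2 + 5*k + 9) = -4*k^3 - 9*k^2 - 2*k - 3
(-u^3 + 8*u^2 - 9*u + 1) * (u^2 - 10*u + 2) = -u^5 + 18*u^4 - 91*u^3 + 107*u^2 - 28*u + 2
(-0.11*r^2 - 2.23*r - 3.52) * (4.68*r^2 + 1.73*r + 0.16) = -0.5148*r^4 - 10.6267*r^3 - 20.3491*r^2 - 6.4464*r - 0.5632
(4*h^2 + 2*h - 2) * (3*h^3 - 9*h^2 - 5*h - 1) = 12*h^5 - 30*h^4 - 44*h^3 + 4*h^2 + 8*h + 2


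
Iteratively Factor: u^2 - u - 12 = (u + 3)*(u - 4)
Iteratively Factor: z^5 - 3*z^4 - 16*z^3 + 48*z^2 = (z)*(z^4 - 3*z^3 - 16*z^2 + 48*z) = z*(z - 4)*(z^3 + z^2 - 12*z) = z*(z - 4)*(z + 4)*(z^2 - 3*z) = z*(z - 4)*(z - 3)*(z + 4)*(z)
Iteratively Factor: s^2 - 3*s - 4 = (s + 1)*(s - 4)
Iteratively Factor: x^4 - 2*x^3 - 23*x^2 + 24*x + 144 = (x + 3)*(x^3 - 5*x^2 - 8*x + 48) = (x - 4)*(x + 3)*(x^2 - x - 12) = (x - 4)*(x + 3)^2*(x - 4)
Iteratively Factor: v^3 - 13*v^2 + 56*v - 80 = (v - 5)*(v^2 - 8*v + 16) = (v - 5)*(v - 4)*(v - 4)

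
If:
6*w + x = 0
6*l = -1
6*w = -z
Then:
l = -1/6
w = -z/6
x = z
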